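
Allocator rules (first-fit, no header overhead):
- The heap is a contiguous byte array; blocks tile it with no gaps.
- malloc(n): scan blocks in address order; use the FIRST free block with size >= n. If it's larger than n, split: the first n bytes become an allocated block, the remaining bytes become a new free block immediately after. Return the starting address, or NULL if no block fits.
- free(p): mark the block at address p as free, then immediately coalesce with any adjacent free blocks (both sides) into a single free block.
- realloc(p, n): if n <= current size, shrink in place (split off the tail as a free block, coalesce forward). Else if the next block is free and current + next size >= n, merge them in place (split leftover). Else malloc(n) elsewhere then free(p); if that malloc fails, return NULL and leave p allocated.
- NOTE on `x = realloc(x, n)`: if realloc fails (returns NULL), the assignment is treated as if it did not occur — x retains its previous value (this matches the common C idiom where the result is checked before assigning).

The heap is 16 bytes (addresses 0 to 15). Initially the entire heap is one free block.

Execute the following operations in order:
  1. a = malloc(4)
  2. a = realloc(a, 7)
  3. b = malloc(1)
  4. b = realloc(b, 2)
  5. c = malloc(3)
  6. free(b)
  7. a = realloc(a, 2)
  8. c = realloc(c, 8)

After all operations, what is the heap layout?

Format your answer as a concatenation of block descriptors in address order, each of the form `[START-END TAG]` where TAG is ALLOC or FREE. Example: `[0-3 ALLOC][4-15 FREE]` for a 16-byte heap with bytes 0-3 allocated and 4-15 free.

Op 1: a = malloc(4) -> a = 0; heap: [0-3 ALLOC][4-15 FREE]
Op 2: a = realloc(a, 7) -> a = 0; heap: [0-6 ALLOC][7-15 FREE]
Op 3: b = malloc(1) -> b = 7; heap: [0-6 ALLOC][7-7 ALLOC][8-15 FREE]
Op 4: b = realloc(b, 2) -> b = 7; heap: [0-6 ALLOC][7-8 ALLOC][9-15 FREE]
Op 5: c = malloc(3) -> c = 9; heap: [0-6 ALLOC][7-8 ALLOC][9-11 ALLOC][12-15 FREE]
Op 6: free(b) -> (freed b); heap: [0-6 ALLOC][7-8 FREE][9-11 ALLOC][12-15 FREE]
Op 7: a = realloc(a, 2) -> a = 0; heap: [0-1 ALLOC][2-8 FREE][9-11 ALLOC][12-15 FREE]
Op 8: c = realloc(c, 8) -> NULL (c unchanged); heap: [0-1 ALLOC][2-8 FREE][9-11 ALLOC][12-15 FREE]

Answer: [0-1 ALLOC][2-8 FREE][9-11 ALLOC][12-15 FREE]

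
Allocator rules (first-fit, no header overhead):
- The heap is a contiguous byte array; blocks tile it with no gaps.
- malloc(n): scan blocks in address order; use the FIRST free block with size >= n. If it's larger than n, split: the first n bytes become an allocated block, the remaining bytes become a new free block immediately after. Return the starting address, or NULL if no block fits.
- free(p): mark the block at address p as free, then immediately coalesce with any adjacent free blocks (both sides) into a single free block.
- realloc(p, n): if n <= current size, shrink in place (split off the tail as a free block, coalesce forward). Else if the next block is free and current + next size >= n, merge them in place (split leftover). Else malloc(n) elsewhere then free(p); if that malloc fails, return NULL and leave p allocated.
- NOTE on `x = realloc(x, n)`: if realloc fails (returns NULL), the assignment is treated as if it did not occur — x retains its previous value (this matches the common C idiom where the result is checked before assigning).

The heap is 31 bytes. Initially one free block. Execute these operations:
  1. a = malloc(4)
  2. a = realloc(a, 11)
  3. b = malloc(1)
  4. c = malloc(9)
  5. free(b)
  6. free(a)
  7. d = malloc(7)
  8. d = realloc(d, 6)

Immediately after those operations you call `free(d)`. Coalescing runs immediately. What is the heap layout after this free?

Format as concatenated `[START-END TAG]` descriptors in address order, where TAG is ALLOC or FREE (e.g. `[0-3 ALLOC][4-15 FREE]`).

Answer: [0-11 FREE][12-20 ALLOC][21-30 FREE]

Derivation:
Op 1: a = malloc(4) -> a = 0; heap: [0-3 ALLOC][4-30 FREE]
Op 2: a = realloc(a, 11) -> a = 0; heap: [0-10 ALLOC][11-30 FREE]
Op 3: b = malloc(1) -> b = 11; heap: [0-10 ALLOC][11-11 ALLOC][12-30 FREE]
Op 4: c = malloc(9) -> c = 12; heap: [0-10 ALLOC][11-11 ALLOC][12-20 ALLOC][21-30 FREE]
Op 5: free(b) -> (freed b); heap: [0-10 ALLOC][11-11 FREE][12-20 ALLOC][21-30 FREE]
Op 6: free(a) -> (freed a); heap: [0-11 FREE][12-20 ALLOC][21-30 FREE]
Op 7: d = malloc(7) -> d = 0; heap: [0-6 ALLOC][7-11 FREE][12-20 ALLOC][21-30 FREE]
Op 8: d = realloc(d, 6) -> d = 0; heap: [0-5 ALLOC][6-11 FREE][12-20 ALLOC][21-30 FREE]
free(d): d = 0 -> block [0-5 ALLOC]; mark free, coalesce with adjacent free neighbors -> [0-11 FREE][12-20 ALLOC][21-30 FREE]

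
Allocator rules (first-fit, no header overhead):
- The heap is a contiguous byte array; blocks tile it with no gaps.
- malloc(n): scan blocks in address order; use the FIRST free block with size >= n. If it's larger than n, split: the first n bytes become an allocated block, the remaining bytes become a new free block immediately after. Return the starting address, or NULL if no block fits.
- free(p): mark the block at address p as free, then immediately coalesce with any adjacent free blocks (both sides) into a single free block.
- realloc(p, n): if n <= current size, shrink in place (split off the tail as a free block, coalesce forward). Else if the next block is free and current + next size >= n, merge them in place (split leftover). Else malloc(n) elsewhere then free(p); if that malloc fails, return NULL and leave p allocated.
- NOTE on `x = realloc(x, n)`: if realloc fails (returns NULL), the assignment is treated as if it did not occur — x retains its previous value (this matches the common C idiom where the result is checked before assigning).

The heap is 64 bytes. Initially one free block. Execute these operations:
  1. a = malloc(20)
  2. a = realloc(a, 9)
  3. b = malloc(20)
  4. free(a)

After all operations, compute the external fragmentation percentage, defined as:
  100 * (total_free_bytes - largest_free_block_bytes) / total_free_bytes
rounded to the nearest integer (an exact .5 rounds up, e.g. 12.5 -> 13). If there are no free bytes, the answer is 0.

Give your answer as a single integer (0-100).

Op 1: a = malloc(20) -> a = 0; heap: [0-19 ALLOC][20-63 FREE]
Op 2: a = realloc(a, 9) -> a = 0; heap: [0-8 ALLOC][9-63 FREE]
Op 3: b = malloc(20) -> b = 9; heap: [0-8 ALLOC][9-28 ALLOC][29-63 FREE]
Op 4: free(a) -> (freed a); heap: [0-8 FREE][9-28 ALLOC][29-63 FREE]
Free blocks: [9 35] total_free=44 largest=35 -> 100*(44-35)/44 = 900/44 ≈ 20.455 -> rounds to 20

Answer: 20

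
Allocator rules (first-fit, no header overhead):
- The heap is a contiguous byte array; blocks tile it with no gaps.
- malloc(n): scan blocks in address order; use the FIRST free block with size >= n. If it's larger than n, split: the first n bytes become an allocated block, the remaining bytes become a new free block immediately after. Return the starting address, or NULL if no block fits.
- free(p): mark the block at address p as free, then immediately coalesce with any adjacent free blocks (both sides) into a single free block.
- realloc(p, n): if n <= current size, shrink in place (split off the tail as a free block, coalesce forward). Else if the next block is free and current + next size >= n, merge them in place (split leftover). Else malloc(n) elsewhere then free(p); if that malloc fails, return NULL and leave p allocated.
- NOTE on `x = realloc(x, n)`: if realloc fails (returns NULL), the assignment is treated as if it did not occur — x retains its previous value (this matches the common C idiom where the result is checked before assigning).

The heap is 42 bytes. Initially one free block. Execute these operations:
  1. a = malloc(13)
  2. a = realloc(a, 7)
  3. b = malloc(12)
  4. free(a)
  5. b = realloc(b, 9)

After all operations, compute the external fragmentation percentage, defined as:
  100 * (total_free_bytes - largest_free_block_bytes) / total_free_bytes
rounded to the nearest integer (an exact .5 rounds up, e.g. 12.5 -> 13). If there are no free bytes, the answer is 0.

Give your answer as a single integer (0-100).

Op 1: a = malloc(13) -> a = 0; heap: [0-12 ALLOC][13-41 FREE]
Op 2: a = realloc(a, 7) -> a = 0; heap: [0-6 ALLOC][7-41 FREE]
Op 3: b = malloc(12) -> b = 7; heap: [0-6 ALLOC][7-18 ALLOC][19-41 FREE]
Op 4: free(a) -> (freed a); heap: [0-6 FREE][7-18 ALLOC][19-41 FREE]
Op 5: b = realloc(b, 9) -> b = 7; heap: [0-6 FREE][7-15 ALLOC][16-41 FREE]
Free blocks: [7 26] total_free=33 largest=26 -> 100*(33-26)/33 = 700/33 ≈ 21.212 -> rounds to 21

Answer: 21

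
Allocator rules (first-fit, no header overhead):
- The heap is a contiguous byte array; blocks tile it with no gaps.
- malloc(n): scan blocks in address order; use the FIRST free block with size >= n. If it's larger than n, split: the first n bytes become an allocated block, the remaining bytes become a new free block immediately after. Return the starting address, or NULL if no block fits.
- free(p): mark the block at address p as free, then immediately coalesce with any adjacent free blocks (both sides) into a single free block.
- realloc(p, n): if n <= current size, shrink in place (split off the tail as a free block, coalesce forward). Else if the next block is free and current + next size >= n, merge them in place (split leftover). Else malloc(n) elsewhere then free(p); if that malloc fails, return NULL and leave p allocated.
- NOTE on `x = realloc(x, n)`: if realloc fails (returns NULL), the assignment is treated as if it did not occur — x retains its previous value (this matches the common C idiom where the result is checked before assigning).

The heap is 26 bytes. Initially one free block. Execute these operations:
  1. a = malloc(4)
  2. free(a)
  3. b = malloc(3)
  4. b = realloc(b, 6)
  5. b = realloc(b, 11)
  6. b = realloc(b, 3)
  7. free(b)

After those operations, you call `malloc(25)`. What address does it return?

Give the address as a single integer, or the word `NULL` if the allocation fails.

Answer: 0

Derivation:
Op 1: a = malloc(4) -> a = 0; heap: [0-3 ALLOC][4-25 FREE]
Op 2: free(a) -> (freed a); heap: [0-25 FREE]
Op 3: b = malloc(3) -> b = 0; heap: [0-2 ALLOC][3-25 FREE]
Op 4: b = realloc(b, 6) -> b = 0; heap: [0-5 ALLOC][6-25 FREE]
Op 5: b = realloc(b, 11) -> b = 0; heap: [0-10 ALLOC][11-25 FREE]
Op 6: b = realloc(b, 3) -> b = 0; heap: [0-2 ALLOC][3-25 FREE]
Op 7: free(b) -> (freed b); heap: [0-25 FREE]
malloc(25): first-fit scan over [0-25 FREE] -> 0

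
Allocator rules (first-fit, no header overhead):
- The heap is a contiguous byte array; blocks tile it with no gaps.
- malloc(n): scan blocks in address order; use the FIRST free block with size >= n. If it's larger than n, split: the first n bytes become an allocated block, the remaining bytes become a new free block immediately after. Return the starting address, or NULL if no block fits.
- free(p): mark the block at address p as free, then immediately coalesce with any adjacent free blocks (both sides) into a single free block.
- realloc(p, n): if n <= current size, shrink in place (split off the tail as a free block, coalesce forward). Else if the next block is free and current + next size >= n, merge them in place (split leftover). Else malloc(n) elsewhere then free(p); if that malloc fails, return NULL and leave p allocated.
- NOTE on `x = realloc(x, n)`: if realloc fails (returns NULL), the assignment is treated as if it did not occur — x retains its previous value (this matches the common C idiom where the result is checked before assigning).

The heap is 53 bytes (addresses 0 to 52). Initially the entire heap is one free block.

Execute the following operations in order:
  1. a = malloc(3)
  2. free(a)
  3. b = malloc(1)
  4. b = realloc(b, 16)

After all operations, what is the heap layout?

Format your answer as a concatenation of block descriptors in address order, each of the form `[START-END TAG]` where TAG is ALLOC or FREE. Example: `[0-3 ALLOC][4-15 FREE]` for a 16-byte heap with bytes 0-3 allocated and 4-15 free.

Op 1: a = malloc(3) -> a = 0; heap: [0-2 ALLOC][3-52 FREE]
Op 2: free(a) -> (freed a); heap: [0-52 FREE]
Op 3: b = malloc(1) -> b = 0; heap: [0-0 ALLOC][1-52 FREE]
Op 4: b = realloc(b, 16) -> b = 0; heap: [0-15 ALLOC][16-52 FREE]

Answer: [0-15 ALLOC][16-52 FREE]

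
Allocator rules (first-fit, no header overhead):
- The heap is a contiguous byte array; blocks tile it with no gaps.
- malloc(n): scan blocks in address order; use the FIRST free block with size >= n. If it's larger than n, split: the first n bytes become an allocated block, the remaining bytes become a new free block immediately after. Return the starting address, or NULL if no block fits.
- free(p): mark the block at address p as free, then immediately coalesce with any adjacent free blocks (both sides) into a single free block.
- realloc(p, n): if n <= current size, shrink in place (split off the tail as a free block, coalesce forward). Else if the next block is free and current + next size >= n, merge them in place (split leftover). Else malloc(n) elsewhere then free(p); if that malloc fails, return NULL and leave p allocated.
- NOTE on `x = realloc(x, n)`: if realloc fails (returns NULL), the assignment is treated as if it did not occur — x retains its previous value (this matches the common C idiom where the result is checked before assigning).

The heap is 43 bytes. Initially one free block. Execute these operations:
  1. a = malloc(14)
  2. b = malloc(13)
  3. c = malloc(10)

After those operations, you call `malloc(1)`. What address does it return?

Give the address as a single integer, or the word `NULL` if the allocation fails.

Answer: 37

Derivation:
Op 1: a = malloc(14) -> a = 0; heap: [0-13 ALLOC][14-42 FREE]
Op 2: b = malloc(13) -> b = 14; heap: [0-13 ALLOC][14-26 ALLOC][27-42 FREE]
Op 3: c = malloc(10) -> c = 27; heap: [0-13 ALLOC][14-26 ALLOC][27-36 ALLOC][37-42 FREE]
malloc(1): first-fit scan over [0-13 ALLOC][14-26 ALLOC][27-36 ALLOC][37-42 FREE] -> 37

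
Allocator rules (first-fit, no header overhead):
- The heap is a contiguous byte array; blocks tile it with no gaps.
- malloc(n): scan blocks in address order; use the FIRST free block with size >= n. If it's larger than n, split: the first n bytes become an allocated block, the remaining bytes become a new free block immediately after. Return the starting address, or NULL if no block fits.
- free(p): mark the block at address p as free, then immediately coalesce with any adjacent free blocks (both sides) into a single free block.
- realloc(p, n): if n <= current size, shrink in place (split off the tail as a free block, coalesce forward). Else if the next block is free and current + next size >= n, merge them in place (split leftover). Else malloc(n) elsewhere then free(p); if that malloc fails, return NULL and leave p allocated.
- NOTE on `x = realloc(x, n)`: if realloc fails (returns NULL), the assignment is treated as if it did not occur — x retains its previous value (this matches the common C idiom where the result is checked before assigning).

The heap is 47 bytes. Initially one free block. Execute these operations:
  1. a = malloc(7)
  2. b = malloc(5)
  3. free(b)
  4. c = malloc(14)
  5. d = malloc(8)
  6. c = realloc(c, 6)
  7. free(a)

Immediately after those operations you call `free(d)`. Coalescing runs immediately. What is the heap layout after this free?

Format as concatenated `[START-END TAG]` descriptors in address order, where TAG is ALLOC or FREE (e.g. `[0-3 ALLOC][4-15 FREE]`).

Answer: [0-6 FREE][7-12 ALLOC][13-46 FREE]

Derivation:
Op 1: a = malloc(7) -> a = 0; heap: [0-6 ALLOC][7-46 FREE]
Op 2: b = malloc(5) -> b = 7; heap: [0-6 ALLOC][7-11 ALLOC][12-46 FREE]
Op 3: free(b) -> (freed b); heap: [0-6 ALLOC][7-46 FREE]
Op 4: c = malloc(14) -> c = 7; heap: [0-6 ALLOC][7-20 ALLOC][21-46 FREE]
Op 5: d = malloc(8) -> d = 21; heap: [0-6 ALLOC][7-20 ALLOC][21-28 ALLOC][29-46 FREE]
Op 6: c = realloc(c, 6) -> c = 7; heap: [0-6 ALLOC][7-12 ALLOC][13-20 FREE][21-28 ALLOC][29-46 FREE]
Op 7: free(a) -> (freed a); heap: [0-6 FREE][7-12 ALLOC][13-20 FREE][21-28 ALLOC][29-46 FREE]
free(d): d = 21 -> block [21-28 ALLOC]; mark free, coalesce with adjacent free neighbors -> [0-6 FREE][7-12 ALLOC][13-46 FREE]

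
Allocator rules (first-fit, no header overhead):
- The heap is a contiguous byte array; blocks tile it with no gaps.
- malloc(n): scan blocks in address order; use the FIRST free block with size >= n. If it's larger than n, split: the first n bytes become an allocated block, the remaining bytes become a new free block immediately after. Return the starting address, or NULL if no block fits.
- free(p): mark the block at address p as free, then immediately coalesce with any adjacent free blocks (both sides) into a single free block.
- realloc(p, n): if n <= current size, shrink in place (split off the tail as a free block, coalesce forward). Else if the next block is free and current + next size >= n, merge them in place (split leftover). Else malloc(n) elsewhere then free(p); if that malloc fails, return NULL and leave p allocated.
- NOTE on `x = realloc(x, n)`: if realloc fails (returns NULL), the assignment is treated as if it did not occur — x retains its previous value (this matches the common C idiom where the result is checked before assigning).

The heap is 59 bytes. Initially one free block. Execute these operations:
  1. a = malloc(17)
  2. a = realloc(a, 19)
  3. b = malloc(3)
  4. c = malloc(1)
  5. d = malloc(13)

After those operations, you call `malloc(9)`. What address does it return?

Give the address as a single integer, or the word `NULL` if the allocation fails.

Op 1: a = malloc(17) -> a = 0; heap: [0-16 ALLOC][17-58 FREE]
Op 2: a = realloc(a, 19) -> a = 0; heap: [0-18 ALLOC][19-58 FREE]
Op 3: b = malloc(3) -> b = 19; heap: [0-18 ALLOC][19-21 ALLOC][22-58 FREE]
Op 4: c = malloc(1) -> c = 22; heap: [0-18 ALLOC][19-21 ALLOC][22-22 ALLOC][23-58 FREE]
Op 5: d = malloc(13) -> d = 23; heap: [0-18 ALLOC][19-21 ALLOC][22-22 ALLOC][23-35 ALLOC][36-58 FREE]
malloc(9): first-fit scan over [0-18 ALLOC][19-21 ALLOC][22-22 ALLOC][23-35 ALLOC][36-58 FREE] -> 36

Answer: 36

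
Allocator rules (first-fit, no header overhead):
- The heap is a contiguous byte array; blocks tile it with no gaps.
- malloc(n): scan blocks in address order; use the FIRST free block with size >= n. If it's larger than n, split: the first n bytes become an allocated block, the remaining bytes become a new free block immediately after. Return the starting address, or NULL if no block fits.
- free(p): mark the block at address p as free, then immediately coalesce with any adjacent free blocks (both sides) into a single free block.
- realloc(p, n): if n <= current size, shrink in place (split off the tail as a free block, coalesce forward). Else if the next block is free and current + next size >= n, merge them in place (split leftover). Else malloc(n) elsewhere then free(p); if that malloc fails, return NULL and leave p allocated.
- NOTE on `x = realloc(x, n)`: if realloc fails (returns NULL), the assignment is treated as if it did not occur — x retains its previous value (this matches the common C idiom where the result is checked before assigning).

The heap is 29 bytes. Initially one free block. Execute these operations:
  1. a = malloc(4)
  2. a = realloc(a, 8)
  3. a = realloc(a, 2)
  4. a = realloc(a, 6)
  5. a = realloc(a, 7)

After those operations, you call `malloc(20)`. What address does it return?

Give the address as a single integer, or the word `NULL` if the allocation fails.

Answer: 7

Derivation:
Op 1: a = malloc(4) -> a = 0; heap: [0-3 ALLOC][4-28 FREE]
Op 2: a = realloc(a, 8) -> a = 0; heap: [0-7 ALLOC][8-28 FREE]
Op 3: a = realloc(a, 2) -> a = 0; heap: [0-1 ALLOC][2-28 FREE]
Op 4: a = realloc(a, 6) -> a = 0; heap: [0-5 ALLOC][6-28 FREE]
Op 5: a = realloc(a, 7) -> a = 0; heap: [0-6 ALLOC][7-28 FREE]
malloc(20): first-fit scan over [0-6 ALLOC][7-28 FREE] -> 7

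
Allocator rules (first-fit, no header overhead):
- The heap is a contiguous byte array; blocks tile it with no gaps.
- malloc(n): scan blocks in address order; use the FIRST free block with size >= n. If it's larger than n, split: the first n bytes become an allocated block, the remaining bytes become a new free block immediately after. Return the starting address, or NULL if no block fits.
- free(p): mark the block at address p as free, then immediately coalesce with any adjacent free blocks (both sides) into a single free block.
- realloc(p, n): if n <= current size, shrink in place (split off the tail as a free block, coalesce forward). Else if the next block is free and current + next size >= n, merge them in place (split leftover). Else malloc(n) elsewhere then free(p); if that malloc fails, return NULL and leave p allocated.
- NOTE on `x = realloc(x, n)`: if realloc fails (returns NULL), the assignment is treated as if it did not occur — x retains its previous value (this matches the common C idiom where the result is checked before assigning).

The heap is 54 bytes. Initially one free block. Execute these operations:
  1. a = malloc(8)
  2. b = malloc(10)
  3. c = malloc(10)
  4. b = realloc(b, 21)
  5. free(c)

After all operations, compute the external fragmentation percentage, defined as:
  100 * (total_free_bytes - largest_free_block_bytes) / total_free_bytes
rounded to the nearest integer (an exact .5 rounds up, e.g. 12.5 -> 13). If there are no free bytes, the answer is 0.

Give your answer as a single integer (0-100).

Op 1: a = malloc(8) -> a = 0; heap: [0-7 ALLOC][8-53 FREE]
Op 2: b = malloc(10) -> b = 8; heap: [0-7 ALLOC][8-17 ALLOC][18-53 FREE]
Op 3: c = malloc(10) -> c = 18; heap: [0-7 ALLOC][8-17 ALLOC][18-27 ALLOC][28-53 FREE]
Op 4: b = realloc(b, 21) -> b = 28; heap: [0-7 ALLOC][8-17 FREE][18-27 ALLOC][28-48 ALLOC][49-53 FREE]
Op 5: free(c) -> (freed c); heap: [0-7 ALLOC][8-27 FREE][28-48 ALLOC][49-53 FREE]
Free blocks: [20 5] total_free=25 largest=20 -> 100*(25-20)/25 = 500/25 = 20

Answer: 20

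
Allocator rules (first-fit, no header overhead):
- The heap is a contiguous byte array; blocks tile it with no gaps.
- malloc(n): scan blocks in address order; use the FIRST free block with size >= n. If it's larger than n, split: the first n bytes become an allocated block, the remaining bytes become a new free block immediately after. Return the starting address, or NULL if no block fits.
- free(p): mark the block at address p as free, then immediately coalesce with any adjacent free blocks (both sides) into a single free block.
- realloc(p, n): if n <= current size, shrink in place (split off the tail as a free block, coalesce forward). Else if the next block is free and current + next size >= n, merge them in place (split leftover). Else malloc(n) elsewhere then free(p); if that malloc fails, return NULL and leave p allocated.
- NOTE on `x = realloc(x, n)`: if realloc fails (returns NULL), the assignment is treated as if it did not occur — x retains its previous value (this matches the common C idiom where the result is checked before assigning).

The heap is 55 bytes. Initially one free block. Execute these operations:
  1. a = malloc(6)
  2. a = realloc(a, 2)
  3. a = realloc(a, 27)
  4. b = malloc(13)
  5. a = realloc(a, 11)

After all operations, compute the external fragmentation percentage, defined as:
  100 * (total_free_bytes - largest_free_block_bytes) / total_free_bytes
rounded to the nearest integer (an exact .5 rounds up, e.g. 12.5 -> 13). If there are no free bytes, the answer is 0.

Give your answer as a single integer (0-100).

Answer: 48

Derivation:
Op 1: a = malloc(6) -> a = 0; heap: [0-5 ALLOC][6-54 FREE]
Op 2: a = realloc(a, 2) -> a = 0; heap: [0-1 ALLOC][2-54 FREE]
Op 3: a = realloc(a, 27) -> a = 0; heap: [0-26 ALLOC][27-54 FREE]
Op 4: b = malloc(13) -> b = 27; heap: [0-26 ALLOC][27-39 ALLOC][40-54 FREE]
Op 5: a = realloc(a, 11) -> a = 0; heap: [0-10 ALLOC][11-26 FREE][27-39 ALLOC][40-54 FREE]
Free blocks: [16 15] total_free=31 largest=16 -> 100*(31-16)/31 = 1500/31 ≈ 48.387 -> rounds to 48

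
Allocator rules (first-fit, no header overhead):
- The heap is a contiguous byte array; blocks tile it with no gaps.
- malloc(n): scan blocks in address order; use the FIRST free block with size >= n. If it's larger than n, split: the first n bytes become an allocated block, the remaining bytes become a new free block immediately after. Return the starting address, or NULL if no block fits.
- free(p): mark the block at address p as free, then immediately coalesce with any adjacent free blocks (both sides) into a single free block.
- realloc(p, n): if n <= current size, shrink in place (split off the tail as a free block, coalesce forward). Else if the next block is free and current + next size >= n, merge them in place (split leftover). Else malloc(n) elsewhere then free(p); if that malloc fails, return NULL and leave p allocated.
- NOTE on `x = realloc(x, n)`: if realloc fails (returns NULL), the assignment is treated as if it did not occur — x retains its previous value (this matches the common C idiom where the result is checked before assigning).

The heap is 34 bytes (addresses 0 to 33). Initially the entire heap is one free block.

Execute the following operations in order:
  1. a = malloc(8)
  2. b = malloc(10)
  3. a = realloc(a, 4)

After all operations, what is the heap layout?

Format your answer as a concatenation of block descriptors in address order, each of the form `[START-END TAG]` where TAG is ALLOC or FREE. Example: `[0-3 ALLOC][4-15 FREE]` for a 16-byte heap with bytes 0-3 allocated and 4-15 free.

Op 1: a = malloc(8) -> a = 0; heap: [0-7 ALLOC][8-33 FREE]
Op 2: b = malloc(10) -> b = 8; heap: [0-7 ALLOC][8-17 ALLOC][18-33 FREE]
Op 3: a = realloc(a, 4) -> a = 0; heap: [0-3 ALLOC][4-7 FREE][8-17 ALLOC][18-33 FREE]

Answer: [0-3 ALLOC][4-7 FREE][8-17 ALLOC][18-33 FREE]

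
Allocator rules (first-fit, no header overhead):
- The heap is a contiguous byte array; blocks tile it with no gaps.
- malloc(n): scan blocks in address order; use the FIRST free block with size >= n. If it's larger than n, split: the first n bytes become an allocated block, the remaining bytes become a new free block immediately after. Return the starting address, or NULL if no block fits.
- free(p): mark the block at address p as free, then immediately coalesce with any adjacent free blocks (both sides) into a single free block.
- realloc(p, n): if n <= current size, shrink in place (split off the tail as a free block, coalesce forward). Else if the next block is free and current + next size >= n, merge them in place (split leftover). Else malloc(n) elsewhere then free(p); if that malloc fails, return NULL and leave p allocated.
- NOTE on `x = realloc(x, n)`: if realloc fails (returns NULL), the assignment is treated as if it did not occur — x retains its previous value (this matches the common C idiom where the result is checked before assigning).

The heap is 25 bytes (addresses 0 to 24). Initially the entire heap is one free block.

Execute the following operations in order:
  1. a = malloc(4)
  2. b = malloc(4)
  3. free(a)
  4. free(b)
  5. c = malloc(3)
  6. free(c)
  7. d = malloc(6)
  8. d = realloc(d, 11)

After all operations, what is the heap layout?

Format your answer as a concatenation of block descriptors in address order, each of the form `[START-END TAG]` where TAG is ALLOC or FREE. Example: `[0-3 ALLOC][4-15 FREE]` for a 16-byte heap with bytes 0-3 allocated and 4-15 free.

Answer: [0-10 ALLOC][11-24 FREE]

Derivation:
Op 1: a = malloc(4) -> a = 0; heap: [0-3 ALLOC][4-24 FREE]
Op 2: b = malloc(4) -> b = 4; heap: [0-3 ALLOC][4-7 ALLOC][8-24 FREE]
Op 3: free(a) -> (freed a); heap: [0-3 FREE][4-7 ALLOC][8-24 FREE]
Op 4: free(b) -> (freed b); heap: [0-24 FREE]
Op 5: c = malloc(3) -> c = 0; heap: [0-2 ALLOC][3-24 FREE]
Op 6: free(c) -> (freed c); heap: [0-24 FREE]
Op 7: d = malloc(6) -> d = 0; heap: [0-5 ALLOC][6-24 FREE]
Op 8: d = realloc(d, 11) -> d = 0; heap: [0-10 ALLOC][11-24 FREE]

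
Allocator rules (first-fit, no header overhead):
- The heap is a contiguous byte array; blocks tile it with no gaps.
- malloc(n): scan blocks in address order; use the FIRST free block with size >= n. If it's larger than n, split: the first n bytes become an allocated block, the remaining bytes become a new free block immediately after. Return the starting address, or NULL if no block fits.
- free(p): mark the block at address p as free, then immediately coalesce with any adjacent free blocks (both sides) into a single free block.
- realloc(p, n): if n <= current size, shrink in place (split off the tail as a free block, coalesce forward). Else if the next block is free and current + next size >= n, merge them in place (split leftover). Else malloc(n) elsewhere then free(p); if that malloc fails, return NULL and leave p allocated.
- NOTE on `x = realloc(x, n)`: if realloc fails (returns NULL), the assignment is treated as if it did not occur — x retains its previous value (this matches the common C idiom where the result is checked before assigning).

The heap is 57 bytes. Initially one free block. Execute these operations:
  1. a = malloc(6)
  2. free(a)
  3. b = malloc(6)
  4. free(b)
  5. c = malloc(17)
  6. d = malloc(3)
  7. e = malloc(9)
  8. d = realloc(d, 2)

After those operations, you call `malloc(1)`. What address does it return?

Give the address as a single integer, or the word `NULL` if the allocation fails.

Op 1: a = malloc(6) -> a = 0; heap: [0-5 ALLOC][6-56 FREE]
Op 2: free(a) -> (freed a); heap: [0-56 FREE]
Op 3: b = malloc(6) -> b = 0; heap: [0-5 ALLOC][6-56 FREE]
Op 4: free(b) -> (freed b); heap: [0-56 FREE]
Op 5: c = malloc(17) -> c = 0; heap: [0-16 ALLOC][17-56 FREE]
Op 6: d = malloc(3) -> d = 17; heap: [0-16 ALLOC][17-19 ALLOC][20-56 FREE]
Op 7: e = malloc(9) -> e = 20; heap: [0-16 ALLOC][17-19 ALLOC][20-28 ALLOC][29-56 FREE]
Op 8: d = realloc(d, 2) -> d = 17; heap: [0-16 ALLOC][17-18 ALLOC][19-19 FREE][20-28 ALLOC][29-56 FREE]
malloc(1): first-fit scan over [0-16 ALLOC][17-18 ALLOC][19-19 FREE][20-28 ALLOC][29-56 FREE] -> 19

Answer: 19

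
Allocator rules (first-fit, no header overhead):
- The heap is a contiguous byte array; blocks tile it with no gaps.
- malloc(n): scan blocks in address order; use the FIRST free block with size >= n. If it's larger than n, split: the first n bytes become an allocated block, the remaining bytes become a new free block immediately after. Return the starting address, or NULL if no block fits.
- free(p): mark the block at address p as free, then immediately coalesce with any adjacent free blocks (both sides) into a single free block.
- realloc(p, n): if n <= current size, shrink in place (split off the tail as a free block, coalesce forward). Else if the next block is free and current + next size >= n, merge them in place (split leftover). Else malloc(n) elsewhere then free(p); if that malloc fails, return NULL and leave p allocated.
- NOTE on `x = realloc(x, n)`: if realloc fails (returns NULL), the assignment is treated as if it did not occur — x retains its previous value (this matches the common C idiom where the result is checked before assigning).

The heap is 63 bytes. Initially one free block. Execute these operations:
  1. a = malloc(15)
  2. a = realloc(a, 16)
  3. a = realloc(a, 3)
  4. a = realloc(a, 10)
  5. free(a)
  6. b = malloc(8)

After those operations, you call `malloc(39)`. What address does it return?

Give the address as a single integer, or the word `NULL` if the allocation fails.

Answer: 8

Derivation:
Op 1: a = malloc(15) -> a = 0; heap: [0-14 ALLOC][15-62 FREE]
Op 2: a = realloc(a, 16) -> a = 0; heap: [0-15 ALLOC][16-62 FREE]
Op 3: a = realloc(a, 3) -> a = 0; heap: [0-2 ALLOC][3-62 FREE]
Op 4: a = realloc(a, 10) -> a = 0; heap: [0-9 ALLOC][10-62 FREE]
Op 5: free(a) -> (freed a); heap: [0-62 FREE]
Op 6: b = malloc(8) -> b = 0; heap: [0-7 ALLOC][8-62 FREE]
malloc(39): first-fit scan over [0-7 ALLOC][8-62 FREE] -> 8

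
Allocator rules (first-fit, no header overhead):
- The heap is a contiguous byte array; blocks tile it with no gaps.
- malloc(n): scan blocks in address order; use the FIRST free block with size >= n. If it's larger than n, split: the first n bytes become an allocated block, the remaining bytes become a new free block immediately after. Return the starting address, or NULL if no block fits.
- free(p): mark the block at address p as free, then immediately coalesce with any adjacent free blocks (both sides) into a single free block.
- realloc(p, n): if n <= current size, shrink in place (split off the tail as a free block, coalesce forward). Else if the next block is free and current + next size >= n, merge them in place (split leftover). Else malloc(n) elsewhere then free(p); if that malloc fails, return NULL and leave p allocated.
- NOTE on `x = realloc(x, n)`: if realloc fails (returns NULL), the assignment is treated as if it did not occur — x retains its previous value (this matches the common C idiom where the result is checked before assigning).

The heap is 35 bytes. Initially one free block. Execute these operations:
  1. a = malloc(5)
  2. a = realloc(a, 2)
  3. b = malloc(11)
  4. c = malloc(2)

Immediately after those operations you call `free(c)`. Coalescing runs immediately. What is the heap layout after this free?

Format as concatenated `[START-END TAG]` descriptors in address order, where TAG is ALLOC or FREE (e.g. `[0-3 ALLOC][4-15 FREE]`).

Answer: [0-1 ALLOC][2-12 ALLOC][13-34 FREE]

Derivation:
Op 1: a = malloc(5) -> a = 0; heap: [0-4 ALLOC][5-34 FREE]
Op 2: a = realloc(a, 2) -> a = 0; heap: [0-1 ALLOC][2-34 FREE]
Op 3: b = malloc(11) -> b = 2; heap: [0-1 ALLOC][2-12 ALLOC][13-34 FREE]
Op 4: c = malloc(2) -> c = 13; heap: [0-1 ALLOC][2-12 ALLOC][13-14 ALLOC][15-34 FREE]
free(c): c = 13 -> block [13-14 ALLOC]; mark free, coalesce with adjacent free neighbors -> [0-1 ALLOC][2-12 ALLOC][13-34 FREE]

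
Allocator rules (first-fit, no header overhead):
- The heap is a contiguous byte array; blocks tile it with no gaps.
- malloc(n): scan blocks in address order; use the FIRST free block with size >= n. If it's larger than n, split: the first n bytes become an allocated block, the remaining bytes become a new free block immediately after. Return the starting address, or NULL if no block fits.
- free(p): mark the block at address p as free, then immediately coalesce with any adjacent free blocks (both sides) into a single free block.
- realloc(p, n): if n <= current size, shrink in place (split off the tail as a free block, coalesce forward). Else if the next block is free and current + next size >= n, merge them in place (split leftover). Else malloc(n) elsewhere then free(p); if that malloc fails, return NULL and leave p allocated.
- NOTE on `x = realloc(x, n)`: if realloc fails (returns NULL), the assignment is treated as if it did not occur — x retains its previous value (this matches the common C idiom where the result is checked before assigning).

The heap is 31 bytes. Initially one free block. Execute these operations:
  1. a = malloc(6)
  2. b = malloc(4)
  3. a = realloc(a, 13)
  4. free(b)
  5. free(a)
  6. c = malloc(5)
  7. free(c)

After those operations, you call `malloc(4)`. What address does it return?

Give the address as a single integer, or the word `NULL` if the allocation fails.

Op 1: a = malloc(6) -> a = 0; heap: [0-5 ALLOC][6-30 FREE]
Op 2: b = malloc(4) -> b = 6; heap: [0-5 ALLOC][6-9 ALLOC][10-30 FREE]
Op 3: a = realloc(a, 13) -> a = 10; heap: [0-5 FREE][6-9 ALLOC][10-22 ALLOC][23-30 FREE]
Op 4: free(b) -> (freed b); heap: [0-9 FREE][10-22 ALLOC][23-30 FREE]
Op 5: free(a) -> (freed a); heap: [0-30 FREE]
Op 6: c = malloc(5) -> c = 0; heap: [0-4 ALLOC][5-30 FREE]
Op 7: free(c) -> (freed c); heap: [0-30 FREE]
malloc(4): first-fit scan over [0-30 FREE] -> 0

Answer: 0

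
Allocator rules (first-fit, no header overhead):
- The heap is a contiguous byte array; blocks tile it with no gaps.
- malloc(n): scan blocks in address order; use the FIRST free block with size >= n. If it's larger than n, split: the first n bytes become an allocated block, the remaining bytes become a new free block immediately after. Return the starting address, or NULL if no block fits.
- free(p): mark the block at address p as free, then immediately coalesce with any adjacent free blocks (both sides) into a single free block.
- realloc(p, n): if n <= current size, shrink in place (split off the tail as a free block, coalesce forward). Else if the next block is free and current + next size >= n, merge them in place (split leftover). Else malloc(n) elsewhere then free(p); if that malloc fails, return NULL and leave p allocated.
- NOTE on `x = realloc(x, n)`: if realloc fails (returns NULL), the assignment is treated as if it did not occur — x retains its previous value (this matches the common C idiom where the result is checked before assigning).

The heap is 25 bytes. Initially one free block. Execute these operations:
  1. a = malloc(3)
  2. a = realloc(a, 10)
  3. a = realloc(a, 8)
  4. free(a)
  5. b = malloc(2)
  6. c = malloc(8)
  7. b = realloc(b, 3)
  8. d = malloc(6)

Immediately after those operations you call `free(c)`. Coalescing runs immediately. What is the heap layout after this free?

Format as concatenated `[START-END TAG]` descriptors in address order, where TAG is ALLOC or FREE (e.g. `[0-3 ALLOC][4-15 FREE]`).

Answer: [0-9 FREE][10-12 ALLOC][13-18 ALLOC][19-24 FREE]

Derivation:
Op 1: a = malloc(3) -> a = 0; heap: [0-2 ALLOC][3-24 FREE]
Op 2: a = realloc(a, 10) -> a = 0; heap: [0-9 ALLOC][10-24 FREE]
Op 3: a = realloc(a, 8) -> a = 0; heap: [0-7 ALLOC][8-24 FREE]
Op 4: free(a) -> (freed a); heap: [0-24 FREE]
Op 5: b = malloc(2) -> b = 0; heap: [0-1 ALLOC][2-24 FREE]
Op 6: c = malloc(8) -> c = 2; heap: [0-1 ALLOC][2-9 ALLOC][10-24 FREE]
Op 7: b = realloc(b, 3) -> b = 10; heap: [0-1 FREE][2-9 ALLOC][10-12 ALLOC][13-24 FREE]
Op 8: d = malloc(6) -> d = 13; heap: [0-1 FREE][2-9 ALLOC][10-12 ALLOC][13-18 ALLOC][19-24 FREE]
free(c): c = 2 -> block [2-9 ALLOC]; mark free, coalesce with adjacent free neighbors -> [0-9 FREE][10-12 ALLOC][13-18 ALLOC][19-24 FREE]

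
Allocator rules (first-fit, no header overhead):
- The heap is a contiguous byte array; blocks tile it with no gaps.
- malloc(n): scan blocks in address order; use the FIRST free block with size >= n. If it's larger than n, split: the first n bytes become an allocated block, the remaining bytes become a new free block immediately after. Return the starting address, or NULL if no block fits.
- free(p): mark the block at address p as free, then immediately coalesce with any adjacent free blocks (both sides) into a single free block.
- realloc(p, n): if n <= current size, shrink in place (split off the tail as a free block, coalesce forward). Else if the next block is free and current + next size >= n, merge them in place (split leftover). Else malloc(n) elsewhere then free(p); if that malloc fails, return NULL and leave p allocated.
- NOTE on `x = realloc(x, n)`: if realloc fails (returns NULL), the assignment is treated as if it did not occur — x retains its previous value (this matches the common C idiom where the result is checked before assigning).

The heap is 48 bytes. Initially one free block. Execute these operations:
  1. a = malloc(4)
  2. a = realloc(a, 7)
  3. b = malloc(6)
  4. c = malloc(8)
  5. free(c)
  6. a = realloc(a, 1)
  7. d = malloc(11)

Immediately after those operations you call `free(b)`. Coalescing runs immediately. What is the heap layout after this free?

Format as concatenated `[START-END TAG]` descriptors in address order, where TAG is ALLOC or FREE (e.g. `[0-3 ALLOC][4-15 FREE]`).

Answer: [0-0 ALLOC][1-12 FREE][13-23 ALLOC][24-47 FREE]

Derivation:
Op 1: a = malloc(4) -> a = 0; heap: [0-3 ALLOC][4-47 FREE]
Op 2: a = realloc(a, 7) -> a = 0; heap: [0-6 ALLOC][7-47 FREE]
Op 3: b = malloc(6) -> b = 7; heap: [0-6 ALLOC][7-12 ALLOC][13-47 FREE]
Op 4: c = malloc(8) -> c = 13; heap: [0-6 ALLOC][7-12 ALLOC][13-20 ALLOC][21-47 FREE]
Op 5: free(c) -> (freed c); heap: [0-6 ALLOC][7-12 ALLOC][13-47 FREE]
Op 6: a = realloc(a, 1) -> a = 0; heap: [0-0 ALLOC][1-6 FREE][7-12 ALLOC][13-47 FREE]
Op 7: d = malloc(11) -> d = 13; heap: [0-0 ALLOC][1-6 FREE][7-12 ALLOC][13-23 ALLOC][24-47 FREE]
free(b): b = 7 -> block [7-12 ALLOC]; mark free, coalesce with adjacent free neighbors -> [0-0 ALLOC][1-12 FREE][13-23 ALLOC][24-47 FREE]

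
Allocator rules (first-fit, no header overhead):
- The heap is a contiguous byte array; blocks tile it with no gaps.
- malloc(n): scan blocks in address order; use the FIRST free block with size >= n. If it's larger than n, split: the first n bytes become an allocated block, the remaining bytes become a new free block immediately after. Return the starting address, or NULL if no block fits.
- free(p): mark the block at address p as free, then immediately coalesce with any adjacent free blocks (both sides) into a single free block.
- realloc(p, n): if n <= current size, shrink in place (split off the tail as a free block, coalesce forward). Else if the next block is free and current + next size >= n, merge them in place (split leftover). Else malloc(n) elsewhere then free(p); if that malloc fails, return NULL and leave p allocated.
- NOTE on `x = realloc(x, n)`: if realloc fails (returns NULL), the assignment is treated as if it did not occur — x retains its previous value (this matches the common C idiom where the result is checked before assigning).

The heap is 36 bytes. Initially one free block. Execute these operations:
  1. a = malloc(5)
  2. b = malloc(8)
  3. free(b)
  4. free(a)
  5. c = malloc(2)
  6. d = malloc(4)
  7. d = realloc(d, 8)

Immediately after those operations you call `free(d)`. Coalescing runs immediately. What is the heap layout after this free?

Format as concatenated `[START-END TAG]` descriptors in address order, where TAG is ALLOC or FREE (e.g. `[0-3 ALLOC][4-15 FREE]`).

Answer: [0-1 ALLOC][2-35 FREE]

Derivation:
Op 1: a = malloc(5) -> a = 0; heap: [0-4 ALLOC][5-35 FREE]
Op 2: b = malloc(8) -> b = 5; heap: [0-4 ALLOC][5-12 ALLOC][13-35 FREE]
Op 3: free(b) -> (freed b); heap: [0-4 ALLOC][5-35 FREE]
Op 4: free(a) -> (freed a); heap: [0-35 FREE]
Op 5: c = malloc(2) -> c = 0; heap: [0-1 ALLOC][2-35 FREE]
Op 6: d = malloc(4) -> d = 2; heap: [0-1 ALLOC][2-5 ALLOC][6-35 FREE]
Op 7: d = realloc(d, 8) -> d = 2; heap: [0-1 ALLOC][2-9 ALLOC][10-35 FREE]
free(d): d = 2 -> block [2-9 ALLOC]; mark free, coalesce with adjacent free neighbors -> [0-1 ALLOC][2-35 FREE]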